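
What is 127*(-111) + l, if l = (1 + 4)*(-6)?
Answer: -14127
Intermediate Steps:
l = -30 (l = 5*(-6) = -30)
127*(-111) + l = 127*(-111) - 30 = -14097 - 30 = -14127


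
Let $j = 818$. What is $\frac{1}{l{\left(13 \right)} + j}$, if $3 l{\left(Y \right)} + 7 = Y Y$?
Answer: $\frac{1}{872} \approx 0.0011468$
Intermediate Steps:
$l{\left(Y \right)} = - \frac{7}{3} + \frac{Y^{2}}{3}$ ($l{\left(Y \right)} = - \frac{7}{3} + \frac{Y Y}{3} = - \frac{7}{3} + \frac{Y^{2}}{3}$)
$\frac{1}{l{\left(13 \right)} + j} = \frac{1}{\left(- \frac{7}{3} + \frac{13^{2}}{3}\right) + 818} = \frac{1}{\left(- \frac{7}{3} + \frac{1}{3} \cdot 169\right) + 818} = \frac{1}{\left(- \frac{7}{3} + \frac{169}{3}\right) + 818} = \frac{1}{54 + 818} = \frac{1}{872}$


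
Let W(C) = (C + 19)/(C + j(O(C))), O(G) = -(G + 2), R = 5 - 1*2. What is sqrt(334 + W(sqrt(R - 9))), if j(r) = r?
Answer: sqrt(1298 - 2*I*sqrt(6))/2 ≈ 18.014 - 0.033994*I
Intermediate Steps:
R = 3 (R = 5 - 2 = 3)
O(G) = -2 - G (O(G) = -(2 + G) = -2 - G)
W(C) = -19/2 - C/2 (W(C) = (C + 19)/(C + (-2 - C)) = (19 + C)/(-2) = (19 + C)*(-1/2) = -19/2 - C/2)
sqrt(334 + W(sqrt(R - 9))) = sqrt(334 + (-19/2 - sqrt(3 - 9)/2)) = sqrt(334 + (-19/2 - I*sqrt(6)/2)) = sqrt(649/2 - I*sqrt(6)/2)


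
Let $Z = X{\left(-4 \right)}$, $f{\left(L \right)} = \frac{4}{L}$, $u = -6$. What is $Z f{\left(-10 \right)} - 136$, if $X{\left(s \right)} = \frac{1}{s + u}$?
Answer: $- \frac{3399}{25} \approx -135.96$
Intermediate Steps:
$X{\left(s \right)} = \frac{1}{-6 + s}$ ($X{\left(s \right)} = \frac{1}{s - 6} = \frac{1}{-6 + s}$)
$Z = - \frac{1}{10}$ ($Z = \frac{1}{-6 - 4} = \frac{1}{-10} = - \frac{1}{10} \approx -0.1$)
$Z f{\left(-10 \right)} - 136 = - \frac{4 \frac{1}{-10}}{10} - 136 = - \frac{4 \left(- \frac{1}{10}\right)}{10} - 136 = \left(- \frac{1}{10}\right) \left(- \frac{2}{5}\right) - 136 = \frac{1}{25} - 136 = - \frac{3399}{25}$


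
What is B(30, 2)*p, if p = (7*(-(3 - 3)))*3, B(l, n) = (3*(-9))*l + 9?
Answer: 0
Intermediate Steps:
B(l, n) = 9 - 27*l (B(l, n) = -27*l + 9 = 9 - 27*l)
p = 0 (p = (7*(-1*0))*3 = (7*0)*3 = 0*3 = 0)
B(30, 2)*p = (9 - 27*30)*0 = (9 - 810)*0 = -801*0 = 0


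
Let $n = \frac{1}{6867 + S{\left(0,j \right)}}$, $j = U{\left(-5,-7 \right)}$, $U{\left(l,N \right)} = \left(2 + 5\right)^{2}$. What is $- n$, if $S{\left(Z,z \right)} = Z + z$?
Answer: $- \frac{1}{6916} \approx -0.00014459$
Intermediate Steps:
$U{\left(l,N \right)} = 49$ ($U{\left(l,N \right)} = 7^{2} = 49$)
$j = 49$
$n = \frac{1}{6916}$ ($n = \frac{1}{6867 + \left(0 + 49\right)} = \frac{1}{6867 + 49} = \frac{1}{6916} \approx 0.00014459$)
$- n = \left(-1\right) \frac{1}{6916} = - \frac{1}{6916}$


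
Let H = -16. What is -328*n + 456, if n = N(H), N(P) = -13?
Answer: 4720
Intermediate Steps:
n = -13
-328*n + 456 = -328*(-13) + 456 = 4264 + 456 = 4720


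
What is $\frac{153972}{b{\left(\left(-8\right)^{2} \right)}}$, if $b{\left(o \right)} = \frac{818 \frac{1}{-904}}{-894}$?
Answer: $\frac{62218237536}{409} \approx 1.5212 \cdot 10^{8}$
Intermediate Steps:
$b{\left(o \right)} = \frac{409}{404088}$ ($b{\left(o \right)} = 818 \left(- \frac{1}{904}\right) \left(- \frac{1}{894}\right) = \left(- \frac{409}{452}\right) \left(- \frac{1}{894}\right) = \frac{409}{404088}$)
$\frac{153972}{b{\left(\left(-8\right)^{2} \right)}} = \frac{153972}{\frac{409}{404088}} = 153972 \cdot \frac{404088}{409} = \frac{62218237536}{409}$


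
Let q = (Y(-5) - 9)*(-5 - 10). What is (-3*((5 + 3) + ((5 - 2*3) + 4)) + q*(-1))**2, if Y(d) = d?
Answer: 59049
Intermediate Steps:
q = 210 (q = (-5 - 9)*(-5 - 10) = -14*(-15) = 210)
(-3*((5 + 3) + ((5 - 2*3) + 4)) + q*(-1))**2 = (-3*((5 + 3) + ((5 - 2*3) + 4)) + 210*(-1))**2 = (-3*(8 + ((5 - 6) + 4)) - 210)**2 = (-3*(8 + (-1 + 4)) - 210)**2 = (-3*(8 + 3) - 210)**2 = (-3*11 - 210)**2 = (-33 - 210)**2 = (-243)**2 = 59049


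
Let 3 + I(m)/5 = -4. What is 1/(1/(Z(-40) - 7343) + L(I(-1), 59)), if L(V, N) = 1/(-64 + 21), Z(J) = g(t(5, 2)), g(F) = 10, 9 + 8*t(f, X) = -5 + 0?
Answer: -315319/7376 ≈ -42.749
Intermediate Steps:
t(f, X) = -7/4 (t(f, X) = -9/8 + (-5 + 0)/8 = -9/8 + (⅛)*(-5) = -9/8 - 5/8 = -7/4)
I(m) = -35 (I(m) = -15 + 5*(-4) = -15 - 20 = -35)
Z(J) = 10
L(V, N) = -1/43 (L(V, N) = 1/(-43) = -1/43)
1/(1/(Z(-40) - 7343) + L(I(-1), 59)) = 1/(1/(10 - 7343) - 1/43) = 1/(1/(-7333) - 1/43) = 1/(-1/7333 - 1/43) = 1/(-7376/315319) = -315319/7376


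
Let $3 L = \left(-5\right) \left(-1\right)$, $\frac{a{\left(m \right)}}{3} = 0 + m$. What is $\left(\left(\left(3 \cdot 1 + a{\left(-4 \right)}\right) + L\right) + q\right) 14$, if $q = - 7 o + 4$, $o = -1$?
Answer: $\frac{154}{3} \approx 51.333$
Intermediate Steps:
$a{\left(m \right)} = 3 m$ ($a{\left(m \right)} = 3 \left(0 + m\right) = 3 m$)
$q = 11$ ($q = \left(-7\right) \left(-1\right) + 4 = 7 + 4 = 11$)
$L = \frac{5}{3}$ ($L = \frac{\left(-5\right) \left(-1\right)}{3} = \frac{1}{3} \cdot 5 = \frac{5}{3} \approx 1.6667$)
$\left(\left(\left(3 \cdot 1 + a{\left(-4 \right)}\right) + L\right) + q\right) 14 = \left(\left(\left(3 \cdot 1 + 3 \left(-4\right)\right) + \frac{5}{3}\right) + 11\right) 14 = \left(\left(\left(3 - 12\right) + \frac{5}{3}\right) + 11\right) 14 = \left(\left(-9 + \frac{5}{3}\right) + 11\right) 14 = \left(- \frac{22}{3} + 11\right) 14 = \frac{11}{3} \cdot 14 = \frac{154}{3}$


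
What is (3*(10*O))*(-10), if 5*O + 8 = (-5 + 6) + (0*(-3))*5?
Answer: 420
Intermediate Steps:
O = -7/5 (O = -8/5 + ((-5 + 6) + (0*(-3))*5)/5 = -8/5 + (1 + 0*5)/5 = -8/5 + (1 + 0)/5 = -8/5 + (⅕)*1 = -8/5 + ⅕ = -7/5 ≈ -1.4000)
(3*(10*O))*(-10) = (3*(10*(-7/5)))*(-10) = (3*(-14))*(-10) = -42*(-10) = 420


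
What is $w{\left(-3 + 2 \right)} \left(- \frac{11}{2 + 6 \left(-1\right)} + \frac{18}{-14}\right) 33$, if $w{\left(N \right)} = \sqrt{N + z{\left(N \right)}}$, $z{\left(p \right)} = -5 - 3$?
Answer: $\frac{4059 i}{28} \approx 144.96 i$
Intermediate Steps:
$z{\left(p \right)} = -8$
$w{\left(N \right)} = \sqrt{-8 + N}$ ($w{\left(N \right)} = \sqrt{N - 8} = \sqrt{-8 + N}$)
$w{\left(-3 + 2 \right)} \left(- \frac{11}{2 + 6 \left(-1\right)} + \frac{18}{-14}\right) 33 = \sqrt{-8 + \left(-3 + 2\right)} \left(- \frac{11}{2 + 6 \left(-1\right)} + \frac{18}{-14}\right) 33 = \sqrt{-8 - 1} \left(- \frac{11}{2 - 6} + 18 \left(- \frac{1}{14}\right)\right) 33 = \sqrt{-9} \left(- \frac{11}{-4} - \frac{9}{7}\right) 33 = 3 i \left(\left(-11\right) \left(- \frac{1}{4}\right) - \frac{9}{7}\right) 33 = 3 i \left(\frac{11}{4} - \frac{9}{7}\right) 33 = 3 i \frac{41}{28} \cdot 33 = \frac{123 i}{28} \cdot 33 = \frac{4059 i}{28}$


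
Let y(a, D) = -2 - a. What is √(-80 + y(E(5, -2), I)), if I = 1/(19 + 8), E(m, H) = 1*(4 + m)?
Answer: I*√91 ≈ 9.5394*I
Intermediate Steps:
E(m, H) = 4 + m
I = 1/27 ≈ 0.037037
√(-80 + y(E(5, -2), I)) = √(-80 + (-2 - (4 + 5))) = √(-80 + (-2 - 1*9)) = √(-80 + (-2 - 9)) = √(-80 - 11) = √(-91) = I*√91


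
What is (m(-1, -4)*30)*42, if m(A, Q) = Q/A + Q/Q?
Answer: 6300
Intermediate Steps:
m(A, Q) = 1 + Q/A (m(A, Q) = Q/A + 1 = 1 + Q/A)
(m(-1, -4)*30)*42 = (((-1 - 4)/(-1))*30)*42 = (-1*(-5)*30)*42 = (5*30)*42 = 150*42 = 6300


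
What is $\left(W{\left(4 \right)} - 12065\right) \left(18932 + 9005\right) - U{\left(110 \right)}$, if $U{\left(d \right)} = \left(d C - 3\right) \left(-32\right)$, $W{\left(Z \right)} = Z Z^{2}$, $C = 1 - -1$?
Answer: $-335264993$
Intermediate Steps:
$C = 2$ ($C = 1 + 1 = 2$)
$W{\left(Z \right)} = Z^{3}$
$U{\left(d \right)} = 96 - 64 d$ ($U{\left(d \right)} = \left(d 2 - 3\right) \left(-32\right) = \left(2 d - 3\right) \left(-32\right) = \left(-3 + 2 d\right) \left(-32\right) = 96 - 64 d$)
$\left(W{\left(4 \right)} - 12065\right) \left(18932 + 9005\right) - U{\left(110 \right)} = \left(4^{3} - 12065\right) \left(18932 + 9005\right) - \left(96 - 7040\right) = \left(64 - 12065\right) 27937 - \left(96 - 7040\right) = \left(-12001\right) 27937 - -6944 = -335271937 + 6944 = -335264993$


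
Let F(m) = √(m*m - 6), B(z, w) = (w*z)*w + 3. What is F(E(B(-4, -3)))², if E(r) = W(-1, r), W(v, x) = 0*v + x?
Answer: 1083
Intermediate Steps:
B(z, w) = 3 + z*w² (B(z, w) = z*w² + 3 = 3 + z*w²)
W(v, x) = x (W(v, x) = 0 + x = x)
E(r) = r
F(m) = √(-6 + m²) (F(m) = √(m² - 6) = √(-6 + m²))
F(E(B(-4, -3)))² = (√(-6 + (3 - 4*(-3)²)²))² = (√(-6 + (3 - 4*9)²))² = (√(-6 + (3 - 36)²))² = (√(-6 + (-33)²))² = (√(-6 + 1089))² = (√1083)² = (19*√3)² = 1083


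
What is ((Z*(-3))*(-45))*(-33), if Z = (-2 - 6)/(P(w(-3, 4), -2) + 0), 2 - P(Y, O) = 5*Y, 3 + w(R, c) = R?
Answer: 4455/4 ≈ 1113.8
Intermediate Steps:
w(R, c) = -3 + R
P(Y, O) = 2 - 5*Y
Z = -¼ (Z = (-2 - 6)/((2 - 5*(-3 - 3)) + 0) = -8/((2 - 5*(-6)) + 0) = -8/((2 + 30) + 0) = -8/(32 + 0) = -8/32 = -8*1/32 = -¼ ≈ -0.25000)
((Z*(-3))*(-45))*(-33) = (-¼*(-3)*(-45))*(-33) = ((¾)*(-45))*(-33) = -135/4*(-33) = 4455/4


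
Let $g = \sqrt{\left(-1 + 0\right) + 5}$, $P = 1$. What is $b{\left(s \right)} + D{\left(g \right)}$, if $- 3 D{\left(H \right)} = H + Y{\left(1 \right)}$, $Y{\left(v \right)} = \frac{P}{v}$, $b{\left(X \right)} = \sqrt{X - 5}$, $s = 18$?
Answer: $-1 + \sqrt{13} \approx 2.6056$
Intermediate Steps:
$b{\left(X \right)} = \sqrt{-5 + X}$
$Y{\left(v \right)} = \frac{1}{v}$ ($Y{\left(v \right)} = 1 \frac{1}{v} = \frac{1}{v}$)
$g = 2$ ($g = \sqrt{-1 + 5} = \sqrt{4} = 2$)
$D{\left(H \right)} = - \frac{1}{3} - \frac{H}{3}$ ($D{\left(H \right)} = - \frac{H + 1^{-1}}{3} = - \frac{H + 1}{3} = - \frac{1 + H}{3} = - \frac{1}{3} - \frac{H}{3}$)
$b{\left(s \right)} + D{\left(g \right)} = \sqrt{-5 + 18} - 1 = \sqrt{13} - 1 = -1 + \sqrt{13}$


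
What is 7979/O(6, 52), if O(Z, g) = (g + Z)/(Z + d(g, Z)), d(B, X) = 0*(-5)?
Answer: 23937/29 ≈ 825.41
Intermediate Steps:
d(B, X) = 0
O(Z, g) = (Z + g)/Z (O(Z, g) = (g + Z)/(Z + 0) = (Z + g)/Z)
7979/O(6, 52) = 7979/(((6 + 52)/6)) = 7979/(((⅙)*58)) = 7979/(29/3) = 7979*(3/29) = 23937/29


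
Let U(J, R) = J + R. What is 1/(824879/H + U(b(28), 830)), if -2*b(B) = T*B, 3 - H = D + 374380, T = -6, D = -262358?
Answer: 112019/101560487 ≈ 0.0011030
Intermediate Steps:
H = -112019 (H = 3 - (-262358 + 374380) = 3 - 1*112022 = 3 - 112022 = -112019)
b(B) = 3*B (b(B) = -(-3)*B = 3*B)
1/(824879/H + U(b(28), 830)) = 1/(824879/(-112019) + (3*28 + 830)) = 1/(824879*(-1/112019) + (84 + 830)) = 1/(-824879/112019 + 914) = 1/(101560487/112019) = 112019/101560487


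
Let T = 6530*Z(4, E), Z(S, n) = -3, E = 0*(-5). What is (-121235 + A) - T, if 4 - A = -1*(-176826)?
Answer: -278467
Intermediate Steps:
A = -176822 (A = 4 - (-1)*(-176826) = 4 - 1*176826 = 4 - 176826 = -176822)
E = 0
T = -19590 (T = 6530*(-3) = -19590)
(-121235 + A) - T = (-121235 - 176822) - 1*(-19590) = -298057 + 19590 = -278467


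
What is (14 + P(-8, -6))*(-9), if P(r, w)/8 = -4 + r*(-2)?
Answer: -990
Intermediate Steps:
P(r, w) = -32 - 16*r (P(r, w) = 8*(-4 + r*(-2)) = 8*(-4 - 2*r) = -32 - 16*r)
(14 + P(-8, -6))*(-9) = (14 + (-32 - 16*(-8)))*(-9) = (14 + (-32 + 128))*(-9) = (14 + 96)*(-9) = 110*(-9) = -990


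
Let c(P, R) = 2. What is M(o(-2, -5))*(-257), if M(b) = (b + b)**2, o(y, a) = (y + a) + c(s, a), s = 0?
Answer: -25700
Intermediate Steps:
o(y, a) = 2 + a + y (o(y, a) = (y + a) + 2 = (a + y) + 2 = 2 + a + y)
M(b) = 4*b**2 (M(b) = (2*b)**2 = 4*b**2)
M(o(-2, -5))*(-257) = (4*(2 - 5 - 2)**2)*(-257) = (4*(-5)**2)*(-257) = (4*25)*(-257) = 100*(-257) = -25700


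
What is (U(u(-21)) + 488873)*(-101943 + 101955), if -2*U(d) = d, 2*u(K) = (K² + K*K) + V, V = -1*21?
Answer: 5863893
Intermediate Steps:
V = -21
u(K) = -21/2 + K² (u(K) = ((K² + K*K) - 21)/2 = ((K² + K²) - 21)/2 = (2*K² - 21)/2 = (-21 + 2*K²)/2 = -21/2 + K²)
U(d) = -d/2
(U(u(-21)) + 488873)*(-101943 + 101955) = (-(-21/2 + (-21)²)/2 + 488873)*(-101943 + 101955) = (-(-21/2 + 441)/2 + 488873)*12 = (-½*861/2 + 488873)*12 = (-861/4 + 488873)*12 = (1954631/4)*12 = 5863893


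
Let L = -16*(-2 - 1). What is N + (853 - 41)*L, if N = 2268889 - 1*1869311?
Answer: 438554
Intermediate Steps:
N = 399578 (N = 2268889 - 1869311 = 399578)
L = 48 (L = -16*(-3) = 48)
N + (853 - 41)*L = 399578 + (853 - 41)*48 = 399578 + 812*48 = 399578 + 38976 = 438554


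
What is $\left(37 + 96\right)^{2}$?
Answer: $17689$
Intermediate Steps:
$\left(37 + 96\right)^{2} = 133^{2} = 17689$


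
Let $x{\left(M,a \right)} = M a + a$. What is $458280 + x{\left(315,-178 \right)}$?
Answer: $402032$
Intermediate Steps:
$x{\left(M,a \right)} = a + M a$
$458280 + x{\left(315,-178 \right)} = 458280 - 178 \left(1 + 315\right) = 458280 - 56248 = 402032$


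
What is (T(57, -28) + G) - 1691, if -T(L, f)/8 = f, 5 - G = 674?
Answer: -2136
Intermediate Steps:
G = -669 (G = 5 - 1*674 = 5 - 674 = -669)
T(L, f) = -8*f
(T(57, -28) + G) - 1691 = (-8*(-28) - 669) - 1691 = (224 - 669) - 1691 = -445 - 1691 = -2136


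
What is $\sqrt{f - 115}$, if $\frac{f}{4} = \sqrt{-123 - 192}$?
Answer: $\sqrt{-115 + 12 i \sqrt{35}} \approx 3.174 + 11.184 i$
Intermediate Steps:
$f = 12 i \sqrt{35}$ ($f = 4 \sqrt{-123 - 192} = 4 \sqrt{-315} = 4 \cdot 3 i \sqrt{35} = 12 i \sqrt{35} \approx 70.993 i$)
$\sqrt{f - 115} = \sqrt{12 i \sqrt{35} - 115} = \sqrt{-115 + 12 i \sqrt{35}}$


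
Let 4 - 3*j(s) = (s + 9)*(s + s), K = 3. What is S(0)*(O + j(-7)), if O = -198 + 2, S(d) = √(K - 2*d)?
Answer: -556*√3/3 ≈ -321.01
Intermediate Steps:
S(d) = √(3 - 2*d)
O = -196
j(s) = 4/3 - 2*s*(9 + s)/3 (j(s) = 4/3 - (s + 9)*(s + s)/3 = 4/3 - (9 + s)*2*s/3 = 4/3 - 2*s*(9 + s)/3)
S(0)*(O + j(-7)) = √(3 - 2*0)*(-196 + (4/3 - 6*(-7) - ⅔*(-7)²)) = √(3 + 0)*(-196 + (4/3 + 42 - ⅔*49)) = √3*(-196 + (4/3 + 42 - 98/3)) = √3*(-196 + 32/3) = √3*(-556/3) = -556*√3/3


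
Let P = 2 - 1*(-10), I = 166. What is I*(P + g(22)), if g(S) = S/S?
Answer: 2158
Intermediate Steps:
g(S) = 1
P = 12 (P = 2 + 10 = 12)
I*(P + g(22)) = 166*(12 + 1) = 166*13 = 2158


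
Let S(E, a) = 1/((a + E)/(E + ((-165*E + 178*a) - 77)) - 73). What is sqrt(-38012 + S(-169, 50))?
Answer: I*sqrt(270469726688802046)/2667466 ≈ 194.97*I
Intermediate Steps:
S(E, a) = 1/(-73 + (E + a)/(-77 - 164*E + 178*a)) (S(E, a) = 1/((E + a)/(E + (-77 - 165*E + 178*a)) - 73) = 1/((E + a)/(-77 - 164*E + 178*a) - 73) = 1/(-73 + (E + a)/(-77 - 164*E + 178*a)))
sqrt(-38012 + S(-169, 50)) = sqrt(-38012 + (-77 - 164*(-169) + 178*50)/(5621 - 12993*50 + 11973*(-169))) = sqrt(-38012 + (-77 + 27716 + 8900)/(5621 - 649650 - 2023437)) = sqrt(-38012 + 36539/(-2667466)) = sqrt(-38012 - 1/2667466*36539) = sqrt(-38012 - 36539/2667466) = sqrt(-101395754131/2667466) = I*sqrt(270469726688802046)/2667466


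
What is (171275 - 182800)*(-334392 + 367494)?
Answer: -381500550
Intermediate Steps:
(171275 - 182800)*(-334392 + 367494) = -11525*33102 = -381500550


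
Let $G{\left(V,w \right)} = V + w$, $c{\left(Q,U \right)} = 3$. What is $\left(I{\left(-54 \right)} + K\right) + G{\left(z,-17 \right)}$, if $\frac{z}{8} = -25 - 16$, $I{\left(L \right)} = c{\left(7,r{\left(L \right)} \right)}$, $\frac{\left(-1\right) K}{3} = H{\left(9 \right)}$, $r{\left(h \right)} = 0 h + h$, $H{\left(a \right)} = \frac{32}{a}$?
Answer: $- \frac{1058}{3} \approx -352.67$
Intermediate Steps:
$r{\left(h \right)} = h$ ($r{\left(h \right)} = 0 + h = h$)
$K = - \frac{32}{3}$ ($K = - 3 \cdot \frac{32}{9} = - 3 \cdot 32 \cdot \frac{1}{9} = \left(-3\right) \frac{32}{9} = - \frac{32}{3} \approx -10.667$)
$I{\left(L \right)} = 3$
$z = -328$ ($z = 8 \left(-25 - 16\right) = 8 \left(-41\right) = -328$)
$\left(I{\left(-54 \right)} + K\right) + G{\left(z,-17 \right)} = \left(3 - \frac{32}{3}\right) - 345 = - \frac{23}{3} - 345 = - \frac{1058}{3}$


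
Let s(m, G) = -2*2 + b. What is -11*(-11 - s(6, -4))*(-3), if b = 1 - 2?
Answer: -198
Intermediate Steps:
b = -1
s(m, G) = -5 (s(m, G) = -2*2 - 1 = -4 - 1 = -5)
-11*(-11 - s(6, -4))*(-3) = -11*(-11 - 1*(-5))*(-3) = -11*(-11 + 5)*(-3) = -11*(-6)*(-3) = 66*(-3) = -198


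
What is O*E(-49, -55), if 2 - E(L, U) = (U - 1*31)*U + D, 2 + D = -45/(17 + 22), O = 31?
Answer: -1904113/13 ≈ -1.4647e+5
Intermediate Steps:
D = -41/13 (D = -2 - 45/(17 + 22) = -2 - 45/39 = -2 - 45*1/39 = -2 - 15/13 = -41/13 ≈ -3.1538)
E(L, U) = 67/13 - U*(-31 + U) (E(L, U) = 2 - ((U - 1*31)*U - 41/13) = 2 - ((U - 31)*U - 41/13) = 2 - ((-31 + U)*U - 41/13) = 2 - (U*(-31 + U) - 41/13) = 2 - (-41/13 + U*(-31 + U)) = 2 + (41/13 - U*(-31 + U)) = 67/13 - U*(-31 + U))
O*E(-49, -55) = 31*(67/13 - 1*(-55)² + 31*(-55)) = 31*(67/13 - 1*3025 - 1705) = 31*(67/13 - 3025 - 1705) = 31*(-61423/13) = -1904113/13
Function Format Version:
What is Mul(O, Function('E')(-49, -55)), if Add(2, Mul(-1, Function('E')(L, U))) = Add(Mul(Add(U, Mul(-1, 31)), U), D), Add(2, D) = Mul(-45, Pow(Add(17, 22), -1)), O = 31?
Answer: Rational(-1904113, 13) ≈ -1.4647e+5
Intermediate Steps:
D = Rational(-41, 13) (D = Add(-2, Mul(-45, Pow(Add(17, 22), -1))) = Add(-2, Mul(-45, Pow(39, -1))) = Add(-2, Mul(-45, Rational(1, 39))) = Add(-2, Rational(-15, 13)) = Rational(-41, 13) ≈ -3.1538)
Function('E')(L, U) = Add(Rational(67, 13), Mul(-1, U, Add(-31, U))) (Function('E')(L, U) = Add(2, Mul(-1, Add(Mul(Add(U, Mul(-1, 31)), U), Rational(-41, 13)))) = Add(2, Mul(-1, Add(Mul(Add(U, -31), U), Rational(-41, 13)))) = Add(2, Mul(-1, Add(Mul(Add(-31, U), U), Rational(-41, 13)))) = Add(2, Mul(-1, Add(Mul(U, Add(-31, U)), Rational(-41, 13)))) = Add(2, Mul(-1, Add(Rational(-41, 13), Mul(U, Add(-31, U))))) = Add(2, Add(Rational(41, 13), Mul(-1, U, Add(-31, U)))) = Add(Rational(67, 13), Mul(-1, U, Add(-31, U))))
Mul(O, Function('E')(-49, -55)) = Mul(31, Add(Rational(67, 13), Mul(-1, Pow(-55, 2)), Mul(31, -55))) = Mul(31, Add(Rational(67, 13), Mul(-1, 3025), -1705)) = Mul(31, Add(Rational(67, 13), -3025, -1705)) = Mul(31, Rational(-61423, 13)) = Rational(-1904113, 13)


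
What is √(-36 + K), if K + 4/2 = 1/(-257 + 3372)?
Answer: I*√368719435/3115 ≈ 6.1644*I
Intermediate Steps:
K = -6229/3115 (K = -2 + 1/(-257 + 3372) = -2 + 1/3115 = -6229/3115 ≈ -1.9997)
√(-36 + K) = √(-36 - 6229/3115) = √(-118369/3115) = I*√368719435/3115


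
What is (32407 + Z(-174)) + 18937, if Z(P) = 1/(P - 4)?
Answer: 9139231/178 ≈ 51344.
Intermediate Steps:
Z(P) = 1/(-4 + P)
(32407 + Z(-174)) + 18937 = (32407 + 1/(-4 - 174)) + 18937 = (32407 + 1/(-178)) + 18937 = (32407 - 1/178) + 18937 = 5768445/178 + 18937 = 9139231/178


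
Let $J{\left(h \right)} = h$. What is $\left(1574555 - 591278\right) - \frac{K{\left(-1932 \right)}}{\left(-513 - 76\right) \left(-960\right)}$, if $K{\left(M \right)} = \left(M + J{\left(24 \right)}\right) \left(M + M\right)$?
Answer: $\frac{5791424733}{5890} \approx 9.8326 \cdot 10^{5}$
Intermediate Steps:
$K{\left(M \right)} = 2 M \left(24 + M\right)$ ($K{\left(M \right)} = \left(M + 24\right) \left(M + M\right) = \left(24 + M\right) 2 M = 2 M \left(24 + M\right)$)
$\left(1574555 - 591278\right) - \frac{K{\left(-1932 \right)}}{\left(-513 - 76\right) \left(-960\right)} = \left(1574555 - 591278\right) - \frac{2 \left(-1932\right) \left(24 - 1932\right)}{\left(-513 - 76\right) \left(-960\right)} = 983277 - \frac{2 \left(-1932\right) \left(-1908\right)}{\left(-589\right) \left(-960\right)} = 983277 - \frac{7372512}{565440} = 983277 - 7372512 \cdot \frac{1}{565440} = 983277 - \frac{76797}{5890} = \frac{5791424733}{5890}$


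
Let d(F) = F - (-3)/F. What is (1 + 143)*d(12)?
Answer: 1764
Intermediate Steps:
d(F) = F + 3/F
(1 + 143)*d(12) = (1 + 143)*(12 + 3/12) = 144*(12 + 3*(1/12)) = 144*(12 + ¼) = 144*(49/4) = 1764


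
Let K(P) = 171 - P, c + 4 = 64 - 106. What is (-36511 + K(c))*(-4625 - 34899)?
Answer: 1434484056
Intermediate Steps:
c = -46 (c = -4 + (64 - 106) = -4 - 42 = -46)
(-36511 + K(c))*(-4625 - 34899) = (-36511 + (171 - 1*(-46)))*(-4625 - 34899) = (-36511 + (171 + 46))*(-39524) = (-36511 + 217)*(-39524) = -36294*(-39524) = 1434484056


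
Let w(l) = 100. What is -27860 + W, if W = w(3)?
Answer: -27760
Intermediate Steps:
W = 100
-27860 + W = -27860 + 100 = -27760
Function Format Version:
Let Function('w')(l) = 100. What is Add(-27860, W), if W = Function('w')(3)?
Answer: -27760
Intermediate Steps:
W = 100
Add(-27860, W) = Add(-27860, 100) = -27760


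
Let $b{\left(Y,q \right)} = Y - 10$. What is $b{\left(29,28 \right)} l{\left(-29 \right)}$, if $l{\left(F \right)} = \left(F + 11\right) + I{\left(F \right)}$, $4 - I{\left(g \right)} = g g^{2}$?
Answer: $463125$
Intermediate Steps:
$b{\left(Y,q \right)} = -10 + Y$
$I{\left(g \right)} = 4 - g^{3}$ ($I{\left(g \right)} = 4 - g g^{2} = 4 - g^{3}$)
$l{\left(F \right)} = 15 + F - F^{3}$ ($l{\left(F \right)} = \left(F + 11\right) - \left(-4 + F^{3}\right) = \left(11 + F\right) - \left(-4 + F^{3}\right) = 15 + F - F^{3}$)
$b{\left(29,28 \right)} l{\left(-29 \right)} = \left(-10 + 29\right) \left(15 - 29 - \left(-29\right)^{3}\right) = 19 \left(15 - 29 - -24389\right) = 19 \left(15 - 29 + 24389\right) = 19 \cdot 24375 = 463125$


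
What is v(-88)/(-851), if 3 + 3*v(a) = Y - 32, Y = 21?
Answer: 14/2553 ≈ 0.0054837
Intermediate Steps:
v(a) = -14/3 (v(a) = -1 + (21 - 32)/3 = -1 + (⅓)*(-11) = -1 - 11/3 = -14/3)
v(-88)/(-851) = -14/3/(-851) = -14/3*(-1/851) = 14/2553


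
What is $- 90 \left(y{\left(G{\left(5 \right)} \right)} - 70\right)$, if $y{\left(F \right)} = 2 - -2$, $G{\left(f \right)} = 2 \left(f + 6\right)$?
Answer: $5940$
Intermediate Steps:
$G{\left(f \right)} = 12 + 2 f$ ($G{\left(f \right)} = 2 \left(6 + f\right) = 12 + 2 f$)
$y{\left(F \right)} = 4$ ($y{\left(F \right)} = 2 + 2 = 4$)
$- 90 \left(y{\left(G{\left(5 \right)} \right)} - 70\right) = - 90 \left(4 - 70\right) = \left(-90\right) \left(-66\right) = 5940$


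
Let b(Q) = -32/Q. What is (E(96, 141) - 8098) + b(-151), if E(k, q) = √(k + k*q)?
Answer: -1222766/151 + 8*√213 ≈ -7981.0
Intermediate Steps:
(E(96, 141) - 8098) + b(-151) = (√(96*(1 + 141)) - 8098) - 32/(-151) = (√(96*142) - 8098) - 32*(-1/151) = (√13632 - 8098) + 32/151 = (8*√213 - 8098) + 32/151 = (-8098 + 8*√213) + 32/151 = -1222766/151 + 8*√213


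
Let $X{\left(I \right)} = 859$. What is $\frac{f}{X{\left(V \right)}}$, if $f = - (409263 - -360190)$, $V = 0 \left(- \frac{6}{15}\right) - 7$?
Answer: $- \frac{769453}{859} \approx -895.75$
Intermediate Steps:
$V = -7$ ($V = 0 \left(\left(-6\right) \frac{1}{15}\right) - 7 = 0 \left(- \frac{2}{5}\right) - 7 = 0 - 7 = -7$)
$f = -769453$ ($f = - (409263 + 360190) = \left(-1\right) 769453 = -769453$)
$\frac{f}{X{\left(V \right)}} = - \frac{769453}{859}$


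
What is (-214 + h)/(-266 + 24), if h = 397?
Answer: -183/242 ≈ -0.75620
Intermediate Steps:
(-214 + h)/(-266 + 24) = (-214 + 397)/(-266 + 24) = 183/(-242) = 183*(-1/242) = -183/242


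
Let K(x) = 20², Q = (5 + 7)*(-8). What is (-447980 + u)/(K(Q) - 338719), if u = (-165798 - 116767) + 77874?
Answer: 72519/37591 ≈ 1.9292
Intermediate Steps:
Q = -96 (Q = 12*(-8) = -96)
K(x) = 400
u = -204691 (u = -282565 + 77874 = -204691)
(-447980 + u)/(K(Q) - 338719) = (-447980 - 204691)/(400 - 338719) = -652671/(-338319) = -652671*(-1/338319) = 72519/37591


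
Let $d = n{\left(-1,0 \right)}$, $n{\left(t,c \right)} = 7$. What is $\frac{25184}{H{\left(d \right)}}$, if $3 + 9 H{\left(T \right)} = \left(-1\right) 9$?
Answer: $-18888$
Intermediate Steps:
$d = 7$
$H{\left(T \right)} = - \frac{4}{3}$ ($H{\left(T \right)} = - \frac{1}{3} + \frac{\left(-1\right) 9}{9} = - \frac{1}{3} + \frac{1}{9} \left(-9\right) = - \frac{1}{3} - 1 = - \frac{4}{3}$)
$\frac{25184}{H{\left(d \right)}} = \frac{25184}{- \frac{4}{3}} = 25184 \left(- \frac{3}{4}\right) = -18888$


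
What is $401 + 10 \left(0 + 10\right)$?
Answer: $501$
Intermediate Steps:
$401 + 10 \left(0 + 10\right) = 401 + 10 \cdot 10 = 401 + 100 = 501$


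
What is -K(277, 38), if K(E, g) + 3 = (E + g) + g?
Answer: -350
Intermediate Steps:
K(E, g) = -3 + E + 2*g (K(E, g) = -3 + ((E + g) + g) = -3 + (E + 2*g) = -3 + E + 2*g)
-K(277, 38) = -(-3 + 277 + 2*38) = -(-3 + 277 + 76) = -1*350 = -350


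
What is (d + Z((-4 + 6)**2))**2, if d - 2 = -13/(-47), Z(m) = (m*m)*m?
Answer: 9703225/2209 ≈ 4392.6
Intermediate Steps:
Z(m) = m**3 (Z(m) = m**2*m = m**3)
d = 107/47 (d = 2 - 13/(-47) = 2 - 13*(-1/47) = 2 + 13/47 = 107/47 ≈ 2.2766)
(d + Z((-4 + 6)**2))**2 = (107/47 + ((-4 + 6)**2)**3)**2 = (107/47 + (2**2)**3)**2 = (107/47 + 4**3)**2 = (107/47 + 64)**2 = (3115/47)**2 = 9703225/2209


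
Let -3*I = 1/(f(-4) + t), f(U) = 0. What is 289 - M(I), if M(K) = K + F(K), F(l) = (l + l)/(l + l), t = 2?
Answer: 1729/6 ≈ 288.17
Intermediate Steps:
F(l) = 1 (F(l) = (2*l)/((2*l)) = (2*l)*(1/(2*l)) = 1)
I = -⅙ (I = -1/(3*(0 + 2)) = -⅓/2 = -⅓*½ = -⅙ ≈ -0.16667)
M(K) = 1 + K (M(K) = K + 1 = 1 + K)
289 - M(I) = 289 - (1 - ⅙) = 289 - 1*⅚ = 289 - ⅚ = 1729/6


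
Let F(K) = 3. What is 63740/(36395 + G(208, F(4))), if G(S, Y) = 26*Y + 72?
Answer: 12748/7309 ≈ 1.7442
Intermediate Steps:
G(S, Y) = 72 + 26*Y
63740/(36395 + G(208, F(4))) = 63740/(36395 + (72 + 26*3)) = 63740/(36395 + (72 + 78)) = 63740/(36395 + 150) = 63740/36545 = 63740*(1/36545) = 12748/7309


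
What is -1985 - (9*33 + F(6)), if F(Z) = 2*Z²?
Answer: -2354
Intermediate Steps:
-1985 - (9*33 + F(6)) = -1985 - (9*33 + 2*6²) = -1985 - (297 + 2*36) = -1985 - (297 + 72) = -1985 - 1*369 = -1985 - 369 = -2354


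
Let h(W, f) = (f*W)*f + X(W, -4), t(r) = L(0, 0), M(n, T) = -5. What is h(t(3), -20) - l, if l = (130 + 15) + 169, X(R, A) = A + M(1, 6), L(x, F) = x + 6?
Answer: 2077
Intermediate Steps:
L(x, F) = 6 + x
X(R, A) = -5 + A (X(R, A) = A - 5 = -5 + A)
t(r) = 6 (t(r) = 6 + 0 = 6)
h(W, f) = -9 + W*f² (h(W, f) = (f*W)*f + (-5 - 4) = (W*f)*f - 9 = W*f² - 9 = -9 + W*f²)
l = 314 (l = 145 + 169 = 314)
h(t(3), -20) - l = (-9 + 6*(-20)²) - 1*314 = (-9 + 6*400) - 314 = (-9 + 2400) - 314 = 2391 - 314 = 2077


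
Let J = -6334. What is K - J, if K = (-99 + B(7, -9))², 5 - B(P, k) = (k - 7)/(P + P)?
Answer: 732866/49 ≈ 14956.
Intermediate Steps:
B(P, k) = 5 - (-7 + k)/(2*P) (B(P, k) = 5 - (k - 7)/(P + P) = 5 - (-7 + k)/(2*P))
K = 422500/49 (K = (-99 + (½)*(7 - 1*(-9) + 10*7)/7)² = (-99 + (½)*(⅐)*(7 + 9 + 70))² = (-99 + (½)*(⅐)*86)² = (-99 + 43/7)² = (-650/7)² = 422500/49 ≈ 8622.5)
K - J = 422500/49 - 1*(-6334) = 422500/49 + 6334 = 732866/49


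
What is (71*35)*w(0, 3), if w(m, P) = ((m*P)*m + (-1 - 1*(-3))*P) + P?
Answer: 22365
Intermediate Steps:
w(m, P) = 3*P + P*m**2 (w(m, P) = ((P*m)*m + (-1 + 3)*P) + P = (P*m**2 + 2*P) + P = (2*P + P*m**2) + P = 3*P + P*m**2)
(71*35)*w(0, 3) = (71*35)*(3*(3 + 0**2)) = 2485*(3*(3 + 0)) = 2485*(3*3) = 2485*9 = 22365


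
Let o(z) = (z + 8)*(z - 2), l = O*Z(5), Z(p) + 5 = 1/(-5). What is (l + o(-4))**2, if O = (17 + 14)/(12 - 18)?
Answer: 1849/225 ≈ 8.2178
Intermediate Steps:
Z(p) = -26/5 (Z(p) = -5 + 1/(-5) = -5 - 1/5 = -26/5)
O = -31/6 (O = 31/(-6) = 31*(-1/6) = -31/6 ≈ -5.1667)
l = 403/15 (l = -31/6*(-26/5) = 403/15 ≈ 26.867)
o(z) = (-2 + z)*(8 + z) (o(z) = (8 + z)*(-2 + z) = (-2 + z)*(8 + z))
(l + o(-4))**2 = (403/15 + (-16 + (-4)**2 + 6*(-4)))**2 = (403/15 + (-16 + 16 - 24))**2 = (403/15 - 24)**2 = (43/15)**2 = 1849/225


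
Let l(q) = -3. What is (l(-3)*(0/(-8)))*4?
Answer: 0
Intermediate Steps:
(l(-3)*(0/(-8)))*4 = -0/(-8)*4 = -0*(-1)/8*4 = -3*0*4 = 0*4 = 0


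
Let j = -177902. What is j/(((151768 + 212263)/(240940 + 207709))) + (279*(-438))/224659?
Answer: -17931327120816544/81782840429 ≈ -2.1926e+5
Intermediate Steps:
j/(((151768 + 212263)/(240940 + 207709))) + (279*(-438))/224659 = -177902*(240940 + 207709)/(151768 + 212263) + (279*(-438))/224659 = -177902/(364031/448649) - 122202*1/224659 = -177902/(364031*(1/448649)) - 122202/224659 = -177902/364031/448649 - 122202/224659 = -177902*448649/364031 - 122202/224659 = -79815554398/364031 - 122202/224659 = -17931327120816544/81782840429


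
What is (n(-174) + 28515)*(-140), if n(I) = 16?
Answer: -3994340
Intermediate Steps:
(n(-174) + 28515)*(-140) = (16 + 28515)*(-140) = 28531*(-140) = -3994340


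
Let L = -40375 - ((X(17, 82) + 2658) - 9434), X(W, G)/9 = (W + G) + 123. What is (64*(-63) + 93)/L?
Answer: 3939/35597 ≈ 0.11066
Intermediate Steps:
X(W, G) = 1107 + 9*G + 9*W (X(W, G) = 9*((W + G) + 123) = 9*((G + W) + 123) = 9*(123 + G + W) = 1107 + 9*G + 9*W)
L = -35597 (L = -40375 - (((1107 + 9*82 + 9*17) + 2658) - 9434) = -40375 - (((1107 + 738 + 153) + 2658) - 9434) = -40375 - ((1998 + 2658) - 9434) = -40375 - (4656 - 9434) = -40375 - 1*(-4778) = -40375 + 4778 = -35597)
(64*(-63) + 93)/L = (64*(-63) + 93)/(-35597) = (-4032 + 93)*(-1/35597) = -3939*(-1/35597) = 3939/35597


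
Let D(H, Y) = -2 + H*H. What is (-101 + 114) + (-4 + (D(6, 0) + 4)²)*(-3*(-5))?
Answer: 21613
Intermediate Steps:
D(H, Y) = -2 + H²
(-101 + 114) + (-4 + (D(6, 0) + 4)²)*(-3*(-5)) = (-101 + 114) + (-4 + ((-2 + 6²) + 4)²)*(-3*(-5)) = 13 + (-4 + ((-2 + 36) + 4)²)*15 = 13 + (-4 + (34 + 4)²)*15 = 13 + (-4 + 38²)*15 = 13 + (-4 + 1444)*15 = 13 + 1440*15 = 13 + 21600 = 21613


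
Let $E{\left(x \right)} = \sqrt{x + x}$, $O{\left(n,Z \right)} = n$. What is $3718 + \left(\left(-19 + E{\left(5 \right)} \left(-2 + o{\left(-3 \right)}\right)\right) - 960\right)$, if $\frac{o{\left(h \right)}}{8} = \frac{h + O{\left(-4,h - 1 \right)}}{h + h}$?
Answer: $2739 + \frac{22 \sqrt{10}}{3} \approx 2762.2$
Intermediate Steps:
$o{\left(h \right)} = \frac{4 \left(-4 + h\right)}{h}$ ($o{\left(h \right)} = 8 \frac{h - 4}{h + h} = 8 \frac{-4 + h}{2 h} = \frac{4 \left(-4 + h\right)}{h}$)
$E{\left(x \right)} = \sqrt{2} \sqrt{x}$ ($E{\left(x \right)} = \sqrt{2 x} = \sqrt{2} \sqrt{x}$)
$3718 + \left(\left(-19 + E{\left(5 \right)} \left(-2 + o{\left(-3 \right)}\right)\right) - 960\right) = 3718 - \left(979 - \sqrt{2} \sqrt{5} \left(-2 - \left(-4 + \frac{16}{-3}\right)\right)\right) = 3718 - \left(979 - \sqrt{10} \left(-2 + \left(4 - - \frac{16}{3}\right)\right)\right) = 3718 - \left(979 - \sqrt{10} \left(-2 + \left(4 + \frac{16}{3}\right)\right)\right) = 3718 - \left(979 - \sqrt{10} \left(-2 + \frac{28}{3}\right)\right) = 3718 - \left(979 - \sqrt{10} \cdot \frac{22}{3}\right) = 3718 - \left(979 - \frac{22 \sqrt{10}}{3}\right) = 2739 + \frac{22 \sqrt{10}}{3}$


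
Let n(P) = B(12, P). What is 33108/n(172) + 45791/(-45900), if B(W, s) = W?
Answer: 126592309/45900 ≈ 2758.0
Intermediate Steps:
n(P) = 12
33108/n(172) + 45791/(-45900) = 33108/12 + 45791/(-45900) = 33108*(1/12) + 45791*(-1/45900) = 2759 - 45791/45900 = 126592309/45900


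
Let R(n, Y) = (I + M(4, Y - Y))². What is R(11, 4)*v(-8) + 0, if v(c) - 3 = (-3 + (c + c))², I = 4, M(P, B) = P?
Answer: 23296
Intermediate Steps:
v(c) = 3 + (-3 + 2*c)² (v(c) = 3 + (-3 + (c + c))² = 3 + (-3 + 2*c)²)
R(n, Y) = 64 (R(n, Y) = (4 + 4)² = 8² = 64)
R(11, 4)*v(-8) + 0 = 64*(3 + (-3 + 2*(-8))²) + 0 = 64*(3 + (-3 - 16)²) + 0 = 64*(3 + (-19)²) + 0 = 64*(3 + 361) + 0 = 64*364 + 0 = 23296 + 0 = 23296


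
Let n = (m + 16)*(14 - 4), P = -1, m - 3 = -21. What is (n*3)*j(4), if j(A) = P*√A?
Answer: 120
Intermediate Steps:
m = -18 (m = 3 - 21 = -18)
j(A) = -√A
n = -20 (n = (-18 + 16)*(14 - 4) = -2*10 = -20)
(n*3)*j(4) = (-20*3)*(-√4) = -(-60)*2 = -60*(-2) = 120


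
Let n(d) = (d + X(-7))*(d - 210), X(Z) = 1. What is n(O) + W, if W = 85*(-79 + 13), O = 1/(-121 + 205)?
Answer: -41083475/7056 ≈ -5822.5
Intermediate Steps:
O = 1/84 ≈ 0.011905
W = -5610 (W = 85*(-66) = -5610)
n(d) = (1 + d)*(-210 + d) (n(d) = (d + 1)*(d - 210) = (1 + d)*(-210 + d))
n(O) + W = (-210 + (1/84)² - 209*1/84) - 5610 = (-210 + 1/7056 - 209/84) - 5610 = -1499315/7056 - 5610 = -41083475/7056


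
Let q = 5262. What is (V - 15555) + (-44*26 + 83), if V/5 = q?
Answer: 9694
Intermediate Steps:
V = 26310 (V = 5*5262 = 26310)
(V - 15555) + (-44*26 + 83) = (26310 - 15555) + (-44*26 + 83) = 10755 + (-1144 + 83) = 10755 - 1061 = 9694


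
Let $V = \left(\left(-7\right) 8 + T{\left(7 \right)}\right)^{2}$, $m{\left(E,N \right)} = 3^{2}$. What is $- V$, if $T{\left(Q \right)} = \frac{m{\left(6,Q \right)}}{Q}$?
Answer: $- \frac{146689}{49} \approx -2993.7$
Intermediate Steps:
$m{\left(E,N \right)} = 9$
$T{\left(Q \right)} = \frac{9}{Q}$
$V = \frac{146689}{49}$ ($V = \left(\left(-7\right) 8 + \frac{9}{7}\right)^{2} = \left(-56 + 9 \cdot \frac{1}{7}\right)^{2} = \left(-56 + \frac{9}{7}\right)^{2} = \left(- \frac{383}{7}\right)^{2} = \frac{146689}{49} \approx 2993.7$)
$- V = \left(-1\right) \frac{146689}{49} = - \frac{146689}{49}$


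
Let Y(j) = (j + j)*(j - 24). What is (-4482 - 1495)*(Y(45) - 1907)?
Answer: 101609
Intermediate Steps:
Y(j) = 2*j*(-24 + j) (Y(j) = (2*j)*(-24 + j) = 2*j*(-24 + j))
(-4482 - 1495)*(Y(45) - 1907) = (-4482 - 1495)*(2*45*(-24 + 45) - 1907) = -5977*(2*45*21 - 1907) = -5977*(1890 - 1907) = -5977*(-17) = 101609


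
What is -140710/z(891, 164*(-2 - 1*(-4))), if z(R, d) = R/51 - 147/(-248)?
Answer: -118646672/15231 ≈ -7789.8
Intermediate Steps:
z(R, d) = 147/248 + R/51 (z(R, d) = R*(1/51) - 147*(-1/248) = R/51 + 147/248 = 147/248 + R/51)
-140710/z(891, 164*(-2 - 1*(-4))) = -140710/(147/248 + (1/51)*891) = -140710/(147/248 + 297/17) = -140710/76155/4216 = -140710*4216/76155 = -118646672/15231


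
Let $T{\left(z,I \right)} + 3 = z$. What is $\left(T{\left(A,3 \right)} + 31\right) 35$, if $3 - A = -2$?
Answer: $1155$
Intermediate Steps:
$A = 5$ ($A = 3 - -2 = 3 + 2 = 5$)
$T{\left(z,I \right)} = -3 + z$
$\left(T{\left(A,3 \right)} + 31\right) 35 = \left(\left(-3 + 5\right) + 31\right) 35 = \left(2 + 31\right) 35 = 33 \cdot 35 = 1155$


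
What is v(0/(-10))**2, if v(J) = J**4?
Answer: 0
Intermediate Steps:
v(0/(-10))**2 = ((0/(-10))**4)**2 = ((0*(-1/10))**4)**2 = (0**4)**2 = 0**2 = 0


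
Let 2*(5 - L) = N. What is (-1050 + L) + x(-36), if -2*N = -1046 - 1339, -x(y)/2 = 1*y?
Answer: -6277/4 ≈ -1569.3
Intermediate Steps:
x(y) = -2*y
N = 2385/2 (N = -(-1046 - 1339)/2 = -½*(-2385) = 2385/2 ≈ 1192.5)
L = -2365/4 (L = 5 - ½*2385/2 = 5 - 2385/4 = -2365/4 ≈ -591.25)
(-1050 + L) + x(-36) = (-1050 - 2365/4) - 2*(-36) = -6565/4 + 72 = -6277/4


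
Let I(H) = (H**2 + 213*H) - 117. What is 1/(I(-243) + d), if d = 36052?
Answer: 1/43225 ≈ 2.3135e-5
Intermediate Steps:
I(H) = -117 + H**2 + 213*H
1/(I(-243) + d) = 1/((-117 + (-243)**2 + 213*(-243)) + 36052) = 1/((-117 + 59049 - 51759) + 36052) = 1/(7173 + 36052) = 1/43225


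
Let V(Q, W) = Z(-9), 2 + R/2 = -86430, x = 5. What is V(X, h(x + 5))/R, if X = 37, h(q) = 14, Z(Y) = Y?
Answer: 9/172864 ≈ 5.2064e-5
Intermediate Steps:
R = -172864 (R = -4 + 2*(-86430) = -4 - 172860 = -172864)
V(Q, W) = -9
V(X, h(x + 5))/R = -9/(-172864) = -9*(-1/172864) = 9/172864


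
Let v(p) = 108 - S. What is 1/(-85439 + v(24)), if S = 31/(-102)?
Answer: -102/8703731 ≈ -1.1719e-5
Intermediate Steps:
S = -31/102 (S = 31*(-1/102) = -31/102 ≈ -0.30392)
v(p) = 11047/102 (v(p) = 108 - 1*(-31/102) = 108 + 31/102 = 11047/102)
1/(-85439 + v(24)) = 1/(-85439 + 11047/102) = 1/(-8703731/102) = -102/8703731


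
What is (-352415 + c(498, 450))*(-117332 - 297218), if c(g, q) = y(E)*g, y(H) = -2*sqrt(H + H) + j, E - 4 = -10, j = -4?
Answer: 146919421850 + 825783600*I*sqrt(3) ≈ 1.4692e+11 + 1.4303e+9*I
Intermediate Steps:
E = -6 (E = 4 - 10 = -6)
y(H) = -4 - 2*sqrt(2)*sqrt(H) (y(H) = -2*sqrt(H + H) - 4 = -2*sqrt(2)*sqrt(H) - 4 = -4 - 2*sqrt(2)*sqrt(H))
c(g, q) = g*(-4 - 4*I*sqrt(3)) (c(g, q) = (-4 - 2*sqrt(2)*sqrt(-6))*g = (-4 - 2*sqrt(2)*I*sqrt(6))*g = (-4 - 4*I*sqrt(3))*g = g*(-4 - 4*I*sqrt(3)))
(-352415 + c(498, 450))*(-117332 - 297218) = (-352415 - 4*498*(1 + I*sqrt(3)))*(-117332 - 297218) = (-352415 + (-1992 - 1992*I*sqrt(3)))*(-414550) = (-354407 - 1992*I*sqrt(3))*(-414550) = 146919421850 + 825783600*I*sqrt(3)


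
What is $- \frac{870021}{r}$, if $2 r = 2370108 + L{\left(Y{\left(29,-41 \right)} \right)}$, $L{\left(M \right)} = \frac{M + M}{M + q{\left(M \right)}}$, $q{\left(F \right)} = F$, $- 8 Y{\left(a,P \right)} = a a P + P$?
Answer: $- \frac{1740042}{2370109} \approx -0.73416$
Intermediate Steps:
$Y{\left(a,P \right)} = - \frac{P}{8} - \frac{P a^{2}}{8}$ ($Y{\left(a,P \right)} = - \frac{a a P + P}{8} = - \frac{a^{2} P + P}{8} = - \frac{P a^{2} + P}{8} = - \frac{P + P a^{2}}{8} = - \frac{P}{8} - \frac{P a^{2}}{8}$)
$L{\left(M \right)} = 1$ ($L{\left(M \right)} = \frac{M + M}{M + M} = \frac{2 M}{2 M} = 2 M \frac{1}{2 M} = 1$)
$r = \frac{2370109}{2}$ ($r = \frac{2370108 + 1}{2} = \frac{1}{2} \cdot 2370109 = \frac{2370109}{2} \approx 1.1851 \cdot 10^{6}$)
$- \frac{870021}{r} = - \frac{870021}{\frac{2370109}{2}} = \left(-870021\right) \frac{2}{2370109} = - \frac{1740042}{2370109}$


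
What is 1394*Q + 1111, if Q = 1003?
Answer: 1399293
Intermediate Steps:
1394*Q + 1111 = 1394*1003 + 1111 = 1398182 + 1111 = 1399293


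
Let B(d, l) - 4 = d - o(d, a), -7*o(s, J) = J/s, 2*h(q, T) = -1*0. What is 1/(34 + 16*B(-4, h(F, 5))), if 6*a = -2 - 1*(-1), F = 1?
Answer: 21/716 ≈ 0.029330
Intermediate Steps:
h(q, T) = 0 (h(q, T) = (-1*0)/2 = (½)*0 = 0)
a = -⅙ (a = (-2 - 1*(-1))/6 = (-2 + 1)/6 = (⅙)*(-1) = -⅙ ≈ -0.16667)
o(s, J) = -J/(7*s)
B(d, l) = 4 + d - 1/(42*d) (B(d, l) = 4 + (d - (-1)*(-1)/(7*6*d)) = 4 + (d - 1/(42*d)) = 4 + d - 1/(42*d))
1/(34 + 16*B(-4, h(F, 5))) = 1/(34 + 16*(4 - 4 - 1/42/(-4))) = 1/(34 + 16*(4 - 4 - 1/42*(-¼))) = 1/(34 + 16*(4 - 4 + 1/168)) = 1/(34 + 16*(1/168)) = 1/(34 + 2/21) = 1/(716/21) = 21/716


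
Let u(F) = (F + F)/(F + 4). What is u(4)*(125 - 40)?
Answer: 85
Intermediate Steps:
u(F) = 2*F/(4 + F) (u(F) = (2*F)/(4 + F) = 2*F/(4 + F))
u(4)*(125 - 40) = (2*4/(4 + 4))*(125 - 40) = (2*4/8)*85 = (2*4*(⅛))*85 = 1*85 = 85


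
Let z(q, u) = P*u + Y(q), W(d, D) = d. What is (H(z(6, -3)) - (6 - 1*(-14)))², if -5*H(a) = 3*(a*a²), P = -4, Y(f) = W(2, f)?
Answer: 69422224/25 ≈ 2.7769e+6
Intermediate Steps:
Y(f) = 2
z(q, u) = 2 - 4*u (z(q, u) = -4*u + 2 = 2 - 4*u)
H(a) = -3*a³/5 (H(a) = -3*a*a²/5 = -3*a³/5)
(H(z(6, -3)) - (6 - 1*(-14)))² = (-3*(2 - 4*(-3))³/5 - (6 - 1*(-14)))² = (-3*(2 + 12)³/5 - (6 + 14))² = (-⅗*14³ - 1*20)² = (-⅗*2744 - 20)² = (-8232/5 - 20)² = (-8332/5)² = 69422224/25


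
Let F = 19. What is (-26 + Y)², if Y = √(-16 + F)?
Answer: (26 - √3)² ≈ 588.93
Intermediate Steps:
Y = √3 (Y = √(-16 + 19) = √3 ≈ 1.7320)
(-26 + Y)² = (-26 + √3)²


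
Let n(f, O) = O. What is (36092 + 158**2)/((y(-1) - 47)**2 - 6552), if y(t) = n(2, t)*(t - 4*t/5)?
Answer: -42400/3029 ≈ -13.998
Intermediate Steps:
y(t) = t**2/5 (y(t) = t*(t - 4*t/5) = t*(t/5) = t**2/5)
(36092 + 158**2)/((y(-1) - 47)**2 - 6552) = (36092 + 158**2)/(((1/5)*(-1)**2 - 47)**2 - 6552) = (36092 + 24964)/(((1/5)*1 - 47)**2 - 6552) = 61056/((1/5 - 47)**2 - 6552) = 61056/((-234/5)**2 - 6552) = 61056/(54756/25 - 6552) = 61056/(-109044/25) = 61056*(-25/109044) = -42400/3029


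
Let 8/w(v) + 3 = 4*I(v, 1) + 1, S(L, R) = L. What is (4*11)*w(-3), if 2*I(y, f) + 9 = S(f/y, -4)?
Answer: -528/31 ≈ -17.032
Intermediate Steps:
I(y, f) = -9/2 + f/(2*y) (I(y, f) = -9/2 + (f/y)/2 = -9/2 + f/(2*y))
w(v) = 8/(-2 + 2*(1 - 9*v)/v) (w(v) = 8/(-3 + (4*((1 - 9*v)/(2*v)) + 1)) = 8/(-3 + (2*(1 - 9*v)/v + 1)) = 8/(-3 + (1 + 2*(1 - 9*v)/v)) = 8/(-2 + 2*(1 - 9*v)/v))
(4*11)*w(-3) = (4*11)*(-4*(-3)/(-1 + 10*(-3))) = 44*(-4*(-3)/(-1 - 30)) = 44*(-4*(-3)/(-31)) = 44*(-4*(-3)*(-1/31)) = 44*(-12/31) = -528/31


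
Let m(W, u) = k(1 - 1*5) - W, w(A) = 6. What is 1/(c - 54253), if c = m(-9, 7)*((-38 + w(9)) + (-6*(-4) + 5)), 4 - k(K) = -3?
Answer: -1/54301 ≈ -1.8416e-5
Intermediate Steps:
k(K) = 7 (k(K) = 4 - 1*(-3) = 4 + 3 = 7)
m(W, u) = 7 - W
c = -48 (c = (7 - 1*(-9))*((-38 + 6) + (-6*(-4) + 5)) = (7 + 9)*(-32 + (24 + 5)) = 16*(-32 + 29) = 16*(-3) = -48)
1/(c - 54253) = 1/(-48 - 54253) = 1/(-54301) = -1/54301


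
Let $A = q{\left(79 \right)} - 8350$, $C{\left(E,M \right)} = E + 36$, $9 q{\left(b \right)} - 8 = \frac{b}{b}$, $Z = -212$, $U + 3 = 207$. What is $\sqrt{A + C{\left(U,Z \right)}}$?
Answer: $3 i \sqrt{901} \approx 90.05 i$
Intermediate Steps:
$U = 204$ ($U = -3 + 207 = 204$)
$q{\left(b \right)} = 1$ ($q{\left(b \right)} = \frac{8}{9} + \frac{b \frac{1}{b}}{9} = \frac{8}{9} + \frac{1}{9} \cdot 1 = \frac{8}{9} + \frac{1}{9} = 1$)
$C{\left(E,M \right)} = 36 + E$
$A = -8349$ ($A = 1 - 8350 = -8349$)
$\sqrt{A + C{\left(U,Z \right)}} = \sqrt{-8349 + \left(36 + 204\right)} = \sqrt{-8349 + 240} = \sqrt{-8109} = 3 i \sqrt{901}$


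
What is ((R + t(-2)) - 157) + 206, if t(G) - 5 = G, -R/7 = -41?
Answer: 339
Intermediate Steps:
R = 287 (R = -7*(-41) = 287)
t(G) = 5 + G
((R + t(-2)) - 157) + 206 = ((287 + (5 - 2)) - 157) + 206 = ((287 + 3) - 157) + 206 = (290 - 157) + 206 = 133 + 206 = 339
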